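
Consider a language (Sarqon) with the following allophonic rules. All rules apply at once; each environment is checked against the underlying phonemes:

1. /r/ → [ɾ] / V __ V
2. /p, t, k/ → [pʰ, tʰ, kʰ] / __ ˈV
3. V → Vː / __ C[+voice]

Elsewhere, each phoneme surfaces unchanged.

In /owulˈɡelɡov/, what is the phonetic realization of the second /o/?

/o/ meets the environment for rule 3 (before a voiced consonant) → [oː].

[oː]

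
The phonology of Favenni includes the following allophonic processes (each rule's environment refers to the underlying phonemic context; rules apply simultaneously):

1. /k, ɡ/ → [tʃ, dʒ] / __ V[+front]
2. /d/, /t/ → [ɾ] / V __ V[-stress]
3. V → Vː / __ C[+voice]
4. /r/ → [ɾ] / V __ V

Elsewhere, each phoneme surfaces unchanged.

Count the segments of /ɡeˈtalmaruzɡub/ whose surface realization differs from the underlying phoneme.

Segments that undergo a rule: /ɡ/ → [dʒ] (rule 1); /a/ → [aː] (rule 3); /a/ → [aː] (rule 3); /r/ → [ɾ] (rule 4); /u/ → [uː] (rule 3); /u/ → [uː] (rule 3).
All other segments surface unchanged.

6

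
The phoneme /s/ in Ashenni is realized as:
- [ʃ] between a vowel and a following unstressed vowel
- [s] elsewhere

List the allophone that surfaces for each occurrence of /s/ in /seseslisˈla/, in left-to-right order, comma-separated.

Occurrence 1 (position 1): no conditioning environment matches → elsewhere allophone [s].
Occurrence 2 (position 3): between a vowel and a following unstressed vowel → [ʃ].
Occurrence 3 (position 5): no conditioning environment matches → elsewhere allophone [s].
Occurrence 4 (position 8): no conditioning environment matches → elsewhere allophone [s].

[s], [ʃ], [s], [s]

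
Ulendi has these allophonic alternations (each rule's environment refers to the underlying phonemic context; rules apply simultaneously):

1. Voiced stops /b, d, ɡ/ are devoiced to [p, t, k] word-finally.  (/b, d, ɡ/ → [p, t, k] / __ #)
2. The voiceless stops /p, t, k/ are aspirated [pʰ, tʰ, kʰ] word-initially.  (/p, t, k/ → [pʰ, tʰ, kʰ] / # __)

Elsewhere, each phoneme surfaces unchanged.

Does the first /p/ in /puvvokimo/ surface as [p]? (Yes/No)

/p/ (word-initial): word-initially, so rule 2 applies → [pʰ].
The actual realization is [pʰ], not [p].

No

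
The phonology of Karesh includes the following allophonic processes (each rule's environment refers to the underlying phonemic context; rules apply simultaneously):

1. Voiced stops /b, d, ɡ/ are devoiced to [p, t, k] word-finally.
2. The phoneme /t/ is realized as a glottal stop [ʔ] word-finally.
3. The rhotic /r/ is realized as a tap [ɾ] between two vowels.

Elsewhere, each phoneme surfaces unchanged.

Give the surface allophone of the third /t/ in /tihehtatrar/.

[t]

/t/ (between /a/ and /r/) is in the target of rule 2 but the environment (word-finally) is not met → [t].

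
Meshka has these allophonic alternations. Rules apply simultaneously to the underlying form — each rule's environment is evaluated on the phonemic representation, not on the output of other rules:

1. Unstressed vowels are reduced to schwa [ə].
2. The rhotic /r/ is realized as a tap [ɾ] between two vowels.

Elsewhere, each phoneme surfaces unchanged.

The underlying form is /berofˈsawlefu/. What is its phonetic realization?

[bəɾəfˈsawləfə]

/b/ (word-initial): no rule targets it → [b].
Rule 1 applies to /e/ (between /b/ and /r/: in an unstressed syllable) → [ə].
/r/ (between /e/ and /o/): between two vowels, so rule 2 applies → [ɾ].
/o/ meets the environment for rule 1 (in an unstressed syllable) → [ə].
/f/ (between /o/ and /s/) is unaffected → [f].
/s/ — not in any rule's target class → [s].
/a/ (between /s/ and /w/) fails the environment for rule 1, so it stays [a].
/w/ (between /a/ and /l/) is unaffected → [w].
/l/ (between /w/ and /e/): no rule targets it → [l].
/e/ (between /l/ and /f/) occurs in an unstressed syllable → [ə] by rule 1.
/f/ — not in any rule's target class → [f].
/u/ (word-final): in an unstressed syllable, so rule 1 applies → [ə].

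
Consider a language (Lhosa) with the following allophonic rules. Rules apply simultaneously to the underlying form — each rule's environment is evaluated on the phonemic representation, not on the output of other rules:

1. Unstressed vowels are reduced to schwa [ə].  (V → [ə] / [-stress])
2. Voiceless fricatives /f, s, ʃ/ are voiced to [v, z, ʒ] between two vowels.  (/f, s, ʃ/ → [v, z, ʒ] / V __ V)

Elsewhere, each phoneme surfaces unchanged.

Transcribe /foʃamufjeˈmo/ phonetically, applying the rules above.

/f/ (word-initial): rule 2 targets it, but not between two vowels → unchanged [f].
/o/ meets the environment for rule 1 (in an unstressed syllable) → [ə].
/ʃ/ meets the environment for rule 2 (between two vowels) → [ʒ].
/a/ meets the environment for rule 1 (in an unstressed syllable) → [ə].
/m/ stays [m].
/u/ (between /m/ and /f/): in an unstressed syllable, so rule 1 applies → [ə].
/f/ (between /u/ and /j/) fails the environment for rule 2, so it stays [f].
/j/ (between /f/ and /e/): no rule targets it → [j].
/e/ (between /j/ and /m/): in an unstressed syllable, so rule 1 applies → [ə].
/m/ (between /e/ and /o/): no rule targets it → [m].
/o/ (word-final): rule 1 targets it, but not in an unstressed syllable → unchanged [o].

[fəʒəməfjəˈmo]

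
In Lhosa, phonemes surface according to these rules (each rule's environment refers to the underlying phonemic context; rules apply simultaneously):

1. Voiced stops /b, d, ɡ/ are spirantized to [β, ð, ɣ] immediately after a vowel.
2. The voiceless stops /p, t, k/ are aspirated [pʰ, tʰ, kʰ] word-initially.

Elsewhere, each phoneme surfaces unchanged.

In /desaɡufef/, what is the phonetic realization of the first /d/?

/d/ — word-initial; rule 1 does not apply here → [d].

[d]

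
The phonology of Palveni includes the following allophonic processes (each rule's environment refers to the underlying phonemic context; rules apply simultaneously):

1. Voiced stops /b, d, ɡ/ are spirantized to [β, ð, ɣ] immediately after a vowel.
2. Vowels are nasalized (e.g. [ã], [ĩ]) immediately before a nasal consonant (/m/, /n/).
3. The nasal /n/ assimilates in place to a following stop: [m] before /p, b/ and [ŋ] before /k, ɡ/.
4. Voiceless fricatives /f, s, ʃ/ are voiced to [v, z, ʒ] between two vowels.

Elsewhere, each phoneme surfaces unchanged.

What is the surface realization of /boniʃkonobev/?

[bõniʃkõnoβev]

/b/ — word-initial; rule 1 does not apply here → [b].
/o/ — between /b/ and /n/, before a nasal consonant — surfaces as [õ] (rule 2).
/n/ (between /o/ and /i/): rule 3 targets it, but not before a labial or velar stop → unchanged [n].
/i/ (between /n/ and /ʃ/) fails the environment for rule 2, so it stays [i].
/ʃ/ (between /i/ and /k/) fails the environment for rule 4, so it stays [ʃ].
/k/ (between /ʃ/ and /o/) is unaffected → [k].
/o/ meets the environment for rule 2 (before a nasal consonant) → [õ].
/n/ (between /o/ and /o/) fails the environment for rule 3, so it stays [n].
/o/ (between /n/ and /b/) fails the environment for rule 2, so it stays [o].
/b/ meets the environment for rule 1 (immediately after a vowel) → [β].
/e/ — between /b/ and /v/; rule 2 does not apply here → [e].
/v/ (word-final) is unaffected → [v].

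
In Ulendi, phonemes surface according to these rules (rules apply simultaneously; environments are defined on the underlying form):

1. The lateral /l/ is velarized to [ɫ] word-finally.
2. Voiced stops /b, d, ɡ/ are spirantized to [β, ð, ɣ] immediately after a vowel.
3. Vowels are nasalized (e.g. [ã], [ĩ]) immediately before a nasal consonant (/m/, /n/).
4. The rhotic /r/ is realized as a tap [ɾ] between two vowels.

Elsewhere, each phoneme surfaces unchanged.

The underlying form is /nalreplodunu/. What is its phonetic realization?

[nalreploðũnu]

/n/ stays [n].
/a/ (between /n/ and /l/) fails the environment for rule 3, so it stays [a].
/l/ (between /a/ and /r/) is in the target of rule 1 but the environment (word-finally) is not met → [l].
/r/ (between /l/ and /e/) is in the target of rule 4 but the environment (between two vowels) is not met → [r].
/e/ (between /r/ and /p/) fails the environment for rule 3, so it stays [e].
/p/ (between /e/ and /l/) is unaffected → [p].
/l/ (between /p/ and /o/) fails the environment for rule 1, so it stays [l].
/o/ (between /l/ and /d/) fails the environment for rule 3, so it stays [o].
/d/ (between /o/ and /u/): immediately after a vowel, so rule 2 applies → [ð].
/u/ meets the environment for rule 3 (before a nasal consonant) → [ũ].
/n/ — not in any rule's target class → [n].
/u/ (word-final) is in the target of rule 3 but the environment (before a nasal consonant) is not met → [u].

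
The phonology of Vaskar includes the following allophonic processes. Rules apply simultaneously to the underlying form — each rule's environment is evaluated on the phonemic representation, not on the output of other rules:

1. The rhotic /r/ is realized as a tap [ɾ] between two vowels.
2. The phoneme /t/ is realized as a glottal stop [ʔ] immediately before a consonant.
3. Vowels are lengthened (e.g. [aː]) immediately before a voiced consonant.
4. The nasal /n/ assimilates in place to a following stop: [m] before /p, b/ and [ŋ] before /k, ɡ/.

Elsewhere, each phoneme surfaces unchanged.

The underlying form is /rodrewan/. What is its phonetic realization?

/r/ (word-initial): rule 1 targets it, but not between two vowels → unchanged [r].
Rule 3 applies to /o/ (between /r/ and /d/: before a voiced consonant) → [oː].
/r/ (between /d/ and /e/) fails the environment for rule 1, so it stays [r].
/e/ (between /r/ and /w/): before a voiced consonant, so rule 3 applies → [eː].
/a/ — between /w/ and /n/, before a voiced consonant — surfaces as [aː] (rule 3).
/n/ (word-final) is in the target of rule 4 but the environment (before a labial or velar stop) is not met → [n].

[roːdreːwaːn]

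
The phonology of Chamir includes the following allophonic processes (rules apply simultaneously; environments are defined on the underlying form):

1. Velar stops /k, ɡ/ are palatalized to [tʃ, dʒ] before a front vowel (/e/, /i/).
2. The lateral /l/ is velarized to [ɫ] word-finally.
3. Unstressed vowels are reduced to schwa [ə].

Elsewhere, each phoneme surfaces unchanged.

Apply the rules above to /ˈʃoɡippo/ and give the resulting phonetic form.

[ˈʃodʒəppə]

/o/ — between /ʃ/ and /ɡ/; rule 3 does not apply here → [o].
/ɡ/ meets the environment for rule 1 (before a front vowel) → [dʒ].
/i/ (between /ɡ/ and /p/): in an unstressed syllable, so rule 3 applies → [ə].
Rule 3 applies to /o/ (word-final: in an unstressed syllable) → [ə].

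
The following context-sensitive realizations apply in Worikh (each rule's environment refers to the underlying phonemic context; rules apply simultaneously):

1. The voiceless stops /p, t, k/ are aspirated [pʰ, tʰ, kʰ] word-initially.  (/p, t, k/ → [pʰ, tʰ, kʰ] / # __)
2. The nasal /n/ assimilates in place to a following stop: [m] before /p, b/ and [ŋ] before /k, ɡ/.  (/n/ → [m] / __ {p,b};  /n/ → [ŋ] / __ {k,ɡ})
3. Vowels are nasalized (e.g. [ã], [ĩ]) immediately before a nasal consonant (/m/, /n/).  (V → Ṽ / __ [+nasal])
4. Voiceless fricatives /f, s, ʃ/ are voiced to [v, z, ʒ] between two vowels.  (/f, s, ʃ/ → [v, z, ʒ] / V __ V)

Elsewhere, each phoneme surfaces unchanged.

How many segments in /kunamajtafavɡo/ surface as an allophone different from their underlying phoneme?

4

Segments that undergo a rule: /k/ → [kʰ] (rule 1); /u/ → [ũ] (rule 3); /a/ → [ã] (rule 3); /f/ → [v] (rule 4).
All other segments surface unchanged.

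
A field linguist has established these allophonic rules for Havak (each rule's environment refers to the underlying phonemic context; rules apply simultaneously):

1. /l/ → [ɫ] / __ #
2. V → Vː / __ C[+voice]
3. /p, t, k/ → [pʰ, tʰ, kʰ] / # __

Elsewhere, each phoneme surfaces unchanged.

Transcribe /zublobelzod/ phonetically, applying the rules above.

[zuːbloːbeːlzoːd]

/z/ (word-initial): no rule targets it → [z].
/u/ meets the environment for rule 2 (before a voiced consonant) → [uː].
/b/ stays [b].
/l/ (between /b/ and /o/) fails the environment for rule 1, so it stays [l].
/o/ (between /l/ and /b/): before a voiced consonant, so rule 2 applies → [oː].
/b/ stays [b].
/e/ meets the environment for rule 2 (before a voiced consonant) → [eː].
/l/ — between /e/ and /z/; rule 1 does not apply here → [l].
/z/ stays [z].
/o/ — between /z/ and /d/, before a voiced consonant — surfaces as [oː] (rule 2).
/d/ (word-final): no rule targets it → [d].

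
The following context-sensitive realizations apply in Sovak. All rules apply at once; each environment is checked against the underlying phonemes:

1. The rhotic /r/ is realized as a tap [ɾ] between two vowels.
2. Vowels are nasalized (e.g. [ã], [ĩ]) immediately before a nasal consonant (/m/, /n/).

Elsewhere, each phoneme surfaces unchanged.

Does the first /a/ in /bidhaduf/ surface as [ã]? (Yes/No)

/a/ (between /h/ and /d/) fails the environment for rule 2, so it stays [a].
The actual realization is [a], not [ã].

No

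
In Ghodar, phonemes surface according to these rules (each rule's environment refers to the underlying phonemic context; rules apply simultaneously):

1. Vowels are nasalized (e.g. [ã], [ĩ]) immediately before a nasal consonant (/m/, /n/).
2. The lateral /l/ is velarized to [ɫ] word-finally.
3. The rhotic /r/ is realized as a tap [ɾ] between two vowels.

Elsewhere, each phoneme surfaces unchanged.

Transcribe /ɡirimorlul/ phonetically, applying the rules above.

[ɡiɾĩmorluɫ]

/ɡ/ (word-initial) is unaffected → [ɡ].
/i/ — between /ɡ/ and /r/; rule 1 does not apply here → [i].
Rule 3 applies to /r/ (between /i/ and /i/: between two vowels) → [ɾ].
/i/ meets the environment for rule 1 (before a nasal consonant) → [ĩ].
/m/ — not in any rule's target class → [m].
/o/ — between /m/ and /r/; rule 1 does not apply here → [o].
/r/ (between /o/ and /l/) is in the target of rule 3 but the environment (between two vowels) is not met → [r].
/l/ (between /r/ and /u/) fails the environment for rule 2, so it stays [l].
/u/ (between /l/ and /l/) fails the environment for rule 1, so it stays [u].
/l/ — word-final, word-finally — surfaces as [ɫ] (rule 2).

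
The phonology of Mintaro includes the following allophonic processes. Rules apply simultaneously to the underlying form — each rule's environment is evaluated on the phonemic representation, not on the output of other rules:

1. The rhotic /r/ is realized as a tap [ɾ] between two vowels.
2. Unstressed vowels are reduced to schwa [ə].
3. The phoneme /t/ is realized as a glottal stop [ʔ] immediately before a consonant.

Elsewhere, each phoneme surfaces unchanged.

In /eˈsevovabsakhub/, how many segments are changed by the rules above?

Segments that undergo a rule: /e/ → [ə] (rule 2); /o/ → [ə] (rule 2); /a/ → [ə] (rule 2); /a/ → [ə] (rule 2); /u/ → [ə] (rule 2).
All other segments surface unchanged.

5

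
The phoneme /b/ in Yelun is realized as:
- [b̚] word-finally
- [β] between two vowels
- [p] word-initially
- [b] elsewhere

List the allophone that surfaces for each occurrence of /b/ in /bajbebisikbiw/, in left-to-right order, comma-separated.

[p], [b], [β], [b]

Occurrence 1 (position 1): word-initially → [p].
Occurrence 2 (position 4): no conditioning environment matches → elsewhere allophone [b].
Occurrence 3 (position 6): between two vowels → [β].
Occurrence 4 (position 11): no conditioning environment matches → elsewhere allophone [b].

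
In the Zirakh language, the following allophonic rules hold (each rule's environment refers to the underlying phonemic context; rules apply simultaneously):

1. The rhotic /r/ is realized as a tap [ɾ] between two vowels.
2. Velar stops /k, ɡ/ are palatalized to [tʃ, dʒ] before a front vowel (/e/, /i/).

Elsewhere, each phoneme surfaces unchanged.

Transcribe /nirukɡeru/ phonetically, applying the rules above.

/n/ — not in any rule's target class → [n].
/i/ (between /n/ and /r/) is unaffected → [i].
/r/ (between /i/ and /u/) occurs between two vowels → [ɾ] by rule 1.
/u/ stays [u].
/k/ (between /u/ and /ɡ/) fails the environment for rule 2, so it stays [k].
/ɡ/ (between /k/ and /e/) occurs before a front vowel → [dʒ] by rule 2.
/e/ (between /ɡ/ and /r/): no rule targets it → [e].
/r/ — between /e/ and /u/, between two vowels — surfaces as [ɾ] (rule 1).
/u/ (word-final) is unaffected → [u].

[niɾukdʒeɾu]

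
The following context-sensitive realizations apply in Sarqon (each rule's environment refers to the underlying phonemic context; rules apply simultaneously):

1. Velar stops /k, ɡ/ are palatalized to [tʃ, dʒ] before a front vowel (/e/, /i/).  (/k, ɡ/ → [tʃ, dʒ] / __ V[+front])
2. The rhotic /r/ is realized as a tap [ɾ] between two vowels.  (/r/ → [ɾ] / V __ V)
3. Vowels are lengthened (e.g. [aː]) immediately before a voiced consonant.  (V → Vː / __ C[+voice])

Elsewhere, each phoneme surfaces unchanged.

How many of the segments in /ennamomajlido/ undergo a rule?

Segments that undergo a rule: /e/ → [eː] (rule 3); /a/ → [aː] (rule 3); /o/ → [oː] (rule 3); /a/ → [aː] (rule 3); /i/ → [iː] (rule 3).
All other segments surface unchanged.

5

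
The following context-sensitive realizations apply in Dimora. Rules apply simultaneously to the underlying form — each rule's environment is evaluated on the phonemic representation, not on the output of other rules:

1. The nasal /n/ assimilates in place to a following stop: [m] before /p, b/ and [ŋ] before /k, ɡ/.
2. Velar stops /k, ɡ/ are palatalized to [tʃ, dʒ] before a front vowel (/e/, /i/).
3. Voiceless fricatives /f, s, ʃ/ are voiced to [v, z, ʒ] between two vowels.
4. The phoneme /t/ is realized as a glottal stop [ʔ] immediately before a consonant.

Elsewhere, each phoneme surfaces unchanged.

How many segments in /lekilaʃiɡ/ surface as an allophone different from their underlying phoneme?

Segments that undergo a rule: /k/ → [tʃ] (rule 2); /ʃ/ → [ʒ] (rule 3).
All other segments surface unchanged.

2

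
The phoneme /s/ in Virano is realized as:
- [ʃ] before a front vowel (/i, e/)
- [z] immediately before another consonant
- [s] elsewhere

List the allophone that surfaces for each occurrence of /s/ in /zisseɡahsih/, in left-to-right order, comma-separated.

[z], [ʃ], [ʃ]

Occurrence 1 (position 3): immediately before another consonant → [z].
Occurrence 2 (position 4): before a front vowel (/i, e/) → [ʃ].
Occurrence 3 (position 9): before a front vowel (/i, e/) → [ʃ].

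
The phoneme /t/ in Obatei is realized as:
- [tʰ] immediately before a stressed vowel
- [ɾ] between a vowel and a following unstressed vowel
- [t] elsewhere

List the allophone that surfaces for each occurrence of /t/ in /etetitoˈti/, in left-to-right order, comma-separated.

[ɾ], [ɾ], [ɾ], [tʰ]

Occurrence 1 (position 2): between a vowel and an unstressed vowel → [ɾ].
Occurrence 2 (position 4): between a vowel and an unstressed vowel → [ɾ].
Occurrence 3 (position 6): between a vowel and an unstressed vowel → [ɾ].
Occurrence 4 (position 8): immediately before a stressed vowel → [tʰ].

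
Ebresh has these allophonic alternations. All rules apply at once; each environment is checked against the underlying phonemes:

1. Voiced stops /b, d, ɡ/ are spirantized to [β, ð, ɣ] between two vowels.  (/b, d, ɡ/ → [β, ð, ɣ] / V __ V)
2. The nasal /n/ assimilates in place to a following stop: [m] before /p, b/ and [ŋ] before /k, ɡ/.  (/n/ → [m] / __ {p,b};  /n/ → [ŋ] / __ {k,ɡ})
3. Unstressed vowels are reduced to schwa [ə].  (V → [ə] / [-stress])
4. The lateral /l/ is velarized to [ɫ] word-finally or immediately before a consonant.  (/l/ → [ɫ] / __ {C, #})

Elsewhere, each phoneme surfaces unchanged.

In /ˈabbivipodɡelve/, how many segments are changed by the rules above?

Segments that undergo a rule: /i/ → [ə] (rule 3); /i/ → [ə] (rule 3); /o/ → [ə] (rule 3); /e/ → [ə] (rule 3); /l/ → [ɫ] (rule 4); /e/ → [ə] (rule 3).
All other segments surface unchanged.

6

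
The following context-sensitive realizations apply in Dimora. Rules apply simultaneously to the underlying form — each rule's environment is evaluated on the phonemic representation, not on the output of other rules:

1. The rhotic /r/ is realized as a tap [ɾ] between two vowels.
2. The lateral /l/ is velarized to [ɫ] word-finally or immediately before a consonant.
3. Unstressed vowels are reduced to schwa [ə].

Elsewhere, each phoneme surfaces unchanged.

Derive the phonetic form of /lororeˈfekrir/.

/l/ (word-initial) is in the target of rule 2 but the environment (word-finally or immediately before a consonant) is not met → [l].
/o/ (between /l/ and /r/): in an unstressed syllable, so rule 3 applies → [ə].
/r/ meets the environment for rule 1 (between two vowels) → [ɾ].
/o/ — between /r/ and /r/, in an unstressed syllable — surfaces as [ə] (rule 3).
/r/ (between /o/ and /e/) occurs between two vowels → [ɾ] by rule 1.
/e/ (between /r/ and /f/): in an unstressed syllable, so rule 3 applies → [ə].
/f/ (between /e/ and /e/) is unaffected → [f].
/e/ (between /f/ and /k/) is in the target of rule 3 but the environment (in an unstressed syllable) is not met → [e].
/k/ stays [k].
/r/ (between /k/ and /i/): rule 1 targets it, but not between two vowels → unchanged [r].
/i/ (between /r/ and /r/): in an unstressed syllable, so rule 3 applies → [ə].
/r/ (word-final): rule 1 targets it, but not between two vowels → unchanged [r].

[ləɾəɾəˈfekrər]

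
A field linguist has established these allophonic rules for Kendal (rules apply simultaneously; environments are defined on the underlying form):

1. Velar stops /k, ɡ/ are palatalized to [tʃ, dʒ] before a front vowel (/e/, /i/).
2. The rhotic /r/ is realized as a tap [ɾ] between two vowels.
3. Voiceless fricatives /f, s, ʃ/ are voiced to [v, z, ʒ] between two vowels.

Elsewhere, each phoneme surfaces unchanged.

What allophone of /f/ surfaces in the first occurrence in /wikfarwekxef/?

/f/ (between /k/ and /a/) is in the target of rule 3 but the environment (between two vowels) is not met → [f].

[f]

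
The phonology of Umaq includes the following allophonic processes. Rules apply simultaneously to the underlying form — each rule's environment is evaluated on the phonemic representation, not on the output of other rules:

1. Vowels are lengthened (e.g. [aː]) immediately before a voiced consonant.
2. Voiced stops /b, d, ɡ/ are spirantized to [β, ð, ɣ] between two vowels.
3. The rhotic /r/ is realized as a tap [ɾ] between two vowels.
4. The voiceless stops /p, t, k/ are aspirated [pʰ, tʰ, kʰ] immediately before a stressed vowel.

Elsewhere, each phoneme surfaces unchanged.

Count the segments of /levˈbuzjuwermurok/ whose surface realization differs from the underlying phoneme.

Segments that undergo a rule: /e/ → [eː] (rule 1); /u/ → [uː] (rule 1); /u/ → [uː] (rule 1); /e/ → [eː] (rule 1); /u/ → [uː] (rule 1); /r/ → [ɾ] (rule 3).
All other segments surface unchanged.

6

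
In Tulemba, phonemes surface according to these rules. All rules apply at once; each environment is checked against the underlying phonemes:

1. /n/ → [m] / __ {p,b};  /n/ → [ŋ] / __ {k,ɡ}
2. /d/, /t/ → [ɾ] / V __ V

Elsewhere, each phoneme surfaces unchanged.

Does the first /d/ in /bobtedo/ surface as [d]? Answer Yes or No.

/d/ (between /e/ and /o/) occurs between two vowels → [ɾ] by rule 2.
The actual realization is [ɾ], not [d].

No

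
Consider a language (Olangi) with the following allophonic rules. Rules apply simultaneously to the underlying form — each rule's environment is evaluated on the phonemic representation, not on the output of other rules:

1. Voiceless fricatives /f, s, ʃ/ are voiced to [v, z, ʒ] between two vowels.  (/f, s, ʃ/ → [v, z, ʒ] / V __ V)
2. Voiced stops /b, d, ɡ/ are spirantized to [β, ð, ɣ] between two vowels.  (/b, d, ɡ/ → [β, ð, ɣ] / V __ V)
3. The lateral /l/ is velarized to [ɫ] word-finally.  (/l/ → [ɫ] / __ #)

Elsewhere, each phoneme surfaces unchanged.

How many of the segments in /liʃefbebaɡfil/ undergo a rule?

3

Segments that undergo a rule: /ʃ/ → [ʒ] (rule 1); /b/ → [β] (rule 2); /l/ → [ɫ] (rule 3).
All other segments surface unchanged.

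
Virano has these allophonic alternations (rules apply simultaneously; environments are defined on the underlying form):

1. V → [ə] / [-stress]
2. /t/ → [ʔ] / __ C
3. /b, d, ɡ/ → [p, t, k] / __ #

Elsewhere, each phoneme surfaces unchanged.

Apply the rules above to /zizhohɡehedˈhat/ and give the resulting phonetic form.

/z/ stays [z].
/i/ (between /z/ and /z/) occurs in an unstressed syllable → [ə] by rule 1.
/z/ — not in any rule's target class → [z].
/h/ (between /z/ and /o/) is unaffected → [h].
/o/ (between /h/ and /h/): in an unstressed syllable, so rule 1 applies → [ə].
/h/ stays [h].
/ɡ/ (between /h/ and /e/): rule 3 targets it, but not word-finally → unchanged [ɡ].
/e/ (between /ɡ/ and /h/): in an unstressed syllable, so rule 1 applies → [ə].
/h/ — not in any rule's target class → [h].
/e/ (between /h/ and /d/) occurs in an unstressed syllable → [ə] by rule 1.
/d/ (between /e/ and /h/) is in the target of rule 3 but the environment (word-finally) is not met → [d].
/h/ stays [h].
/a/ (between /h/ and /t/) is in the target of rule 1 but the environment (in an unstressed syllable) is not met → [a].
/t/ — word-final; rule 2 does not apply here → [t].

[zəzhəhɡəhədˈhat]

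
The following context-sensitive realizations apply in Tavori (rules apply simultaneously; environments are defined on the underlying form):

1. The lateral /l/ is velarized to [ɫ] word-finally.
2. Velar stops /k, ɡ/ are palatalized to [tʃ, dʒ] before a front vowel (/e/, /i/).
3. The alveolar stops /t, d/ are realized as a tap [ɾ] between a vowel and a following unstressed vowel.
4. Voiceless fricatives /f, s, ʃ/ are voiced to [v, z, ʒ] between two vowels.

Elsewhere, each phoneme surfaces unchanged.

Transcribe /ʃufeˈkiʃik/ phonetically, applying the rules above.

[ʃuveˈtʃiʒik]

/ʃ/ — word-initial; rule 4 does not apply here → [ʃ].
/u/ (between /ʃ/ and /f/): no rule targets it → [u].
/f/ — between /u/ and /e/, between two vowels — surfaces as [v] (rule 4).
/e/ (between /f/ and /k/): no rule targets it → [e].
Rule 2 applies to /k/ (between /e/ and /i/: before a front vowel) → [tʃ].
/i/ (between /k/ and /ʃ/): no rule targets it → [i].
/ʃ/ — between /i/ and /i/, between two vowels — surfaces as [ʒ] (rule 4).
/i/ — not in any rule's target class → [i].
/k/ — word-final; rule 2 does not apply here → [k].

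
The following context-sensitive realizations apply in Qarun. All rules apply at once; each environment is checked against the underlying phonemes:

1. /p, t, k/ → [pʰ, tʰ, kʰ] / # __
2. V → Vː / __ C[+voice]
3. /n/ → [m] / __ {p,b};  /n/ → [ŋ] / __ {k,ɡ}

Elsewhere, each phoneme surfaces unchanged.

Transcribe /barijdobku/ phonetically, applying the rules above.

/b/ (word-initial): no rule targets it → [b].
Rule 2 applies to /a/ (between /b/ and /r/: before a voiced consonant) → [aː].
/r/ (between /a/ and /i/) is unaffected → [r].
/i/ (between /r/ and /j/): before a voiced consonant, so rule 2 applies → [iː].
/j/ (between /i/ and /d/): no rule targets it → [j].
/d/ (between /j/ and /o/) is unaffected → [d].
/o/ meets the environment for rule 2 (before a voiced consonant) → [oː].
/b/ (between /o/ and /k/) is unaffected → [b].
/k/ (between /b/ and /u/): rule 1 targets it, but not word-initially → unchanged [k].
/u/ (word-final) is in the target of rule 2 but the environment (before a voiced consonant) is not met → [u].

[baːriːjdoːbku]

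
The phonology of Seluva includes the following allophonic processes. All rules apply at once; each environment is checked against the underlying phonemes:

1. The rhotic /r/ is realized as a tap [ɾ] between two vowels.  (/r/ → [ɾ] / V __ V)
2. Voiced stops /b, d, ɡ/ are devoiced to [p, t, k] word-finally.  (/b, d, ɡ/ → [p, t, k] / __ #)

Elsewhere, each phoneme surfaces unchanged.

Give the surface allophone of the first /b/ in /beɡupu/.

[b]

/b/ (word-initial) is in the target of rule 2 but the environment (word-finally) is not met → [b].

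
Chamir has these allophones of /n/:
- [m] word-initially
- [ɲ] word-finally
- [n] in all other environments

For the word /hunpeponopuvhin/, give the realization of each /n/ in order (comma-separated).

[n], [n], [ɲ]

Occurrence 1 (position 3): no conditioning environment matches → elsewhere allophone [n].
Occurrence 2 (position 8): no conditioning environment matches → elsewhere allophone [n].
Occurrence 3 (position 15): word-finally → [ɲ].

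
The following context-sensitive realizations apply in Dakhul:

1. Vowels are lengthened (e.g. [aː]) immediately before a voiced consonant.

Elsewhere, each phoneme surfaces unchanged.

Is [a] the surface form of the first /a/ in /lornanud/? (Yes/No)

No

/a/ meets the environment for rule 1 (before a voiced consonant) → [aː].
The actual realization is [aː], not [a].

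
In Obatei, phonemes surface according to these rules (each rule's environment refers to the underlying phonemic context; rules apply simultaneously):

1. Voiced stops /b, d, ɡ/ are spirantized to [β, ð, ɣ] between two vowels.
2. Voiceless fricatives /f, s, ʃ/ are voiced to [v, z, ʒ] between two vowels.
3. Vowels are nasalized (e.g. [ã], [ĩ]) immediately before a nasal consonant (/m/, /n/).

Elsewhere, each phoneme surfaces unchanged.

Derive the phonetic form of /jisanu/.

[jizãnu]

/j/ — not in any rule's target class → [j].
/i/ — between /j/ and /s/; rule 3 does not apply here → [i].
/s/ meets the environment for rule 2 (between two vowels) → [z].
/a/ (between /s/ and /n/): before a nasal consonant, so rule 3 applies → [ã].
/n/ stays [n].
/u/ (word-final): rule 3 targets it, but not before a nasal consonant → unchanged [u].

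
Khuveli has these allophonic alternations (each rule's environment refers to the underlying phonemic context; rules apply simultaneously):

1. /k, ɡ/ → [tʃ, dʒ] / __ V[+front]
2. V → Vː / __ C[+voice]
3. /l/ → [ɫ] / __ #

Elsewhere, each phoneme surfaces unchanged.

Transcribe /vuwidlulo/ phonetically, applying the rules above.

/u/ — between /v/ and /w/, before a voiced consonant — surfaces as [uː] (rule 2).
/i/ meets the environment for rule 2 (before a voiced consonant) → [iː].
/l/ (between /d/ and /u/) is in the target of rule 3 but the environment (word-finally) is not met → [l].
/u/ (between /l/ and /l/): before a voiced consonant, so rule 2 applies → [uː].
/l/ (between /u/ and /o/) is in the target of rule 3 but the environment (word-finally) is not met → [l].
/o/ — word-final; rule 2 does not apply here → [o].

[vuːwiːdluːlo]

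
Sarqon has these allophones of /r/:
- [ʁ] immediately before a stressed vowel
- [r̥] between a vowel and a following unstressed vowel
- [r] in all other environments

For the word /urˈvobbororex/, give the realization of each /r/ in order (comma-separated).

Occurrence 1 (position 2): no conditioning environment matches → elsewhere allophone [r].
Occurrence 2 (position 8): between a vowel and a following unstressed vowel → [r̥].
Occurrence 3 (position 10): between a vowel and a following unstressed vowel → [r̥].

[r], [r̥], [r̥]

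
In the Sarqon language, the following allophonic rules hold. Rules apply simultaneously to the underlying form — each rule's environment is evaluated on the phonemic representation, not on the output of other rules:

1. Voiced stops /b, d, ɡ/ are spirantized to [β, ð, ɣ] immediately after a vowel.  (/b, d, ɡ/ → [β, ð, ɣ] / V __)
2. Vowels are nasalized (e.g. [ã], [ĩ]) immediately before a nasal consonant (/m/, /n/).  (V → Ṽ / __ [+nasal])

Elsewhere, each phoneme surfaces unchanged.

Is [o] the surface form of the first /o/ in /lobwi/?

/o/ — between /l/ and /b/; rule 2 does not apply here → [o].
The actual realization is [o], which matches [o].

Yes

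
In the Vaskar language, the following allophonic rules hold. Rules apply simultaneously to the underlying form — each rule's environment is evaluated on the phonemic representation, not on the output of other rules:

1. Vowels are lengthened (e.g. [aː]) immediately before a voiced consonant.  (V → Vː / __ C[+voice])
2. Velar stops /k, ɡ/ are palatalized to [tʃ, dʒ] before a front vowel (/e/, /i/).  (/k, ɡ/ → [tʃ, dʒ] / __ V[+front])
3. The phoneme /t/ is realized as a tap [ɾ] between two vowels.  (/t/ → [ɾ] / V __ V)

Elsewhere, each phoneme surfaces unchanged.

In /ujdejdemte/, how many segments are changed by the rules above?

3

Segments that undergo a rule: /u/ → [uː] (rule 1); /e/ → [eː] (rule 1); /e/ → [eː] (rule 1).
All other segments surface unchanged.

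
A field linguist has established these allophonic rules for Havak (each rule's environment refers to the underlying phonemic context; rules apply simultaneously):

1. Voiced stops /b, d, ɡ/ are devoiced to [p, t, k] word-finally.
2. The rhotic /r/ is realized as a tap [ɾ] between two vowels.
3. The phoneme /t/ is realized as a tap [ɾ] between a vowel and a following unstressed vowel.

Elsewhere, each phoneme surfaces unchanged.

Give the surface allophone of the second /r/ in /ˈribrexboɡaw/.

/r/ — between /b/ and /e/; rule 2 does not apply here → [r].

[r]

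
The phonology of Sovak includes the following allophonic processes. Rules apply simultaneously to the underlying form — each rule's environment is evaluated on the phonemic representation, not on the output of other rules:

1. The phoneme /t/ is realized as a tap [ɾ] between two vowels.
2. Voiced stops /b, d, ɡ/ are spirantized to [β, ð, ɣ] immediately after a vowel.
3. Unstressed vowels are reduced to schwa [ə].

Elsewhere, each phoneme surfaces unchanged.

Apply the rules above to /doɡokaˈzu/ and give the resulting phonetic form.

[dəɣəkəˈzu]

/d/ — word-initial; rule 2 does not apply here → [d].
/o/ — between /d/ and /ɡ/, in an unstressed syllable — surfaces as [ə] (rule 3).
Rule 2 applies to /ɡ/ (between /o/ and /o/: immediately after a vowel) → [ɣ].
Rule 3 applies to /o/ (between /ɡ/ and /k/: in an unstressed syllable) → [ə].
/k/ — not in any rule's target class → [k].
Rule 3 applies to /a/ (between /k/ and /z/: in an unstressed syllable) → [ə].
/z/ stays [z].
/u/ (word-final) fails the environment for rule 3, so it stays [u].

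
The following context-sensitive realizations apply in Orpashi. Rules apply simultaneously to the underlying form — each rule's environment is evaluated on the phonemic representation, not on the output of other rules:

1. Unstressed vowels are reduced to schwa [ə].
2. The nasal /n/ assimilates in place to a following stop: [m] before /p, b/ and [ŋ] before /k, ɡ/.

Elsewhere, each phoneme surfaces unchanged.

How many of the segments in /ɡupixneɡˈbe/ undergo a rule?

3

Segments that undergo a rule: /u/ → [ə] (rule 1); /i/ → [ə] (rule 1); /e/ → [ə] (rule 1).
All other segments surface unchanged.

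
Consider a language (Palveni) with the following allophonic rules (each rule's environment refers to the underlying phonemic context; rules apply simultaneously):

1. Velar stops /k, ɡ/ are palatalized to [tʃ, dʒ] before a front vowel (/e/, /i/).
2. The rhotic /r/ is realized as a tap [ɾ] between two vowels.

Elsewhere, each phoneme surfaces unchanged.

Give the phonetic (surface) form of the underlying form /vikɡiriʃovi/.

[vikdʒiɾiʃovi]

/v/ (word-initial) is unaffected → [v].
/i/ stays [i].
/k/ — between /i/ and /ɡ/; rule 1 does not apply here → [k].
Rule 1 applies to /ɡ/ (between /k/ and /i/: before a front vowel) → [dʒ].
/i/ (between /ɡ/ and /r/) is unaffected → [i].
/r/ — between /i/ and /i/, between two vowels — surfaces as [ɾ] (rule 2).
/i/ stays [i].
/ʃ/ (between /i/ and /o/): no rule targets it → [ʃ].
/o/ (between /ʃ/ and /v/): no rule targets it → [o].
/v/ (between /o/ and /i/): no rule targets it → [v].
/i/ (word-final) is unaffected → [i].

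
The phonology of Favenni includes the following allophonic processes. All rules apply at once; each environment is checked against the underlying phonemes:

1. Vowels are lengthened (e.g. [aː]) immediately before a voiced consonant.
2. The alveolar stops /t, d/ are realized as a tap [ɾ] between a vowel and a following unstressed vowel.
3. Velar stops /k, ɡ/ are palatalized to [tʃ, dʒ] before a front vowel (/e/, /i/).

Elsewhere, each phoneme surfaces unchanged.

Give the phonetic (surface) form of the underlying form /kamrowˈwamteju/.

[kaːmroːwˈwaːmteːju]

/k/ — word-initial; rule 3 does not apply here → [k].
/a/ — between /k/ and /m/, before a voiced consonant — surfaces as [aː] (rule 1).
/m/ (between /a/ and /r/) is unaffected → [m].
/r/ (between /m/ and /o/): no rule targets it → [r].
/o/ meets the environment for rule 1 (before a voiced consonant) → [oː].
/w/ (between /o/ and /w/) is unaffected → [w].
/w/ (between /w/ and /a/): no rule targets it → [w].
/a/ — between /w/ and /m/, before a voiced consonant — surfaces as [aː] (rule 1).
/m/ — not in any rule's target class → [m].
/t/ (between /m/ and /e/) fails the environment for rule 2, so it stays [t].
/e/ meets the environment for rule 1 (before a voiced consonant) → [eː].
/j/ — not in any rule's target class → [j].
/u/ (word-final) fails the environment for rule 1, so it stays [u].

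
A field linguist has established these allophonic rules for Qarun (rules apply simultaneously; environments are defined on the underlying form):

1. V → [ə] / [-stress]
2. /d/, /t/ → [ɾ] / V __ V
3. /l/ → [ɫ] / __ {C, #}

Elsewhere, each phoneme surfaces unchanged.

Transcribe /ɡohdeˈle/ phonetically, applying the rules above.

/o/ meets the environment for rule 1 (in an unstressed syllable) → [ə].
/d/ (between /h/ and /e/): rule 2 targets it, but not between two vowels → unchanged [d].
/e/ meets the environment for rule 1 (in an unstressed syllable) → [ə].
/l/ (between /e/ and /e/): rule 3 targets it, but not word-finally or immediately before a consonant → unchanged [l].
/e/ (word-final) fails the environment for rule 1, so it stays [e].

[ɡəhdəˈle]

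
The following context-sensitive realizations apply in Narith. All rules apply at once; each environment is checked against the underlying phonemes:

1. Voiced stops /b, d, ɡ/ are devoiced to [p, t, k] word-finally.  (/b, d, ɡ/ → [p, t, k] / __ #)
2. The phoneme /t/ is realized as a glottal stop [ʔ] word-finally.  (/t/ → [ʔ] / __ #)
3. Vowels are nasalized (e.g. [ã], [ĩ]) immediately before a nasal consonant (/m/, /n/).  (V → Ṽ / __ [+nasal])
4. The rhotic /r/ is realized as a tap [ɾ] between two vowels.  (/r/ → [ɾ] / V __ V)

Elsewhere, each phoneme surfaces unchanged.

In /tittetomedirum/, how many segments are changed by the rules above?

3

Segments that undergo a rule: /o/ → [õ] (rule 3); /r/ → [ɾ] (rule 4); /u/ → [ũ] (rule 3).
All other segments surface unchanged.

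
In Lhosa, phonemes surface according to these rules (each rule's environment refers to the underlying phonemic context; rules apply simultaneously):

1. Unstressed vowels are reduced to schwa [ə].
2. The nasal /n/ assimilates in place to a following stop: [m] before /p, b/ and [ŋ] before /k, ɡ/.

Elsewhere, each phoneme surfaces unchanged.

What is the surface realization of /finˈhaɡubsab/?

/f/ (word-initial): no rule targets it → [f].
/i/ (between /f/ and /n/): in an unstressed syllable, so rule 1 applies → [ə].
/n/ (between /i/ and /h/) is in the target of rule 2 but the environment (before a labial or velar stop) is not met → [n].
/h/ stays [h].
/a/ (between /h/ and /ɡ/): rule 1 targets it, but not in an unstressed syllable → unchanged [a].
/ɡ/ (between /a/ and /u/) is unaffected → [ɡ].
/u/ meets the environment for rule 1 (in an unstressed syllable) → [ə].
/b/ stays [b].
/s/ (between /b/ and /a/) is unaffected → [s].
Rule 1 applies to /a/ (between /s/ and /b/: in an unstressed syllable) → [ə].
/b/ (word-final): no rule targets it → [b].

[fənˈhaɡəbsəb]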